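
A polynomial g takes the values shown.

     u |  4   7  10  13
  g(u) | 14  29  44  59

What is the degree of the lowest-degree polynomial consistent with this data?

1

Forward differences of the values at u = 4, 7, 10, 13:
  g  : 14  29  44  59
  Δ  : 15  15  15
  Δ^2: 0  0
  Δ^3: 0
The first differences are constant (15) and nonzero, while all higher differences vanish, so the minimal degree is 1.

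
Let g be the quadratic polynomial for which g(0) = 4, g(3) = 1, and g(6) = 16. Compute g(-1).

Write g(t) = at^2 + bt + c. Substituting each data point gives a linear system:
  c = 4
  9a + 3b + c = 1
  36a + 6b + c = 16
Solving the system yields a = 1, b = -4, c = 4.
So g(t) = t² - 4t + 4.
Then g(-1) = 9.

9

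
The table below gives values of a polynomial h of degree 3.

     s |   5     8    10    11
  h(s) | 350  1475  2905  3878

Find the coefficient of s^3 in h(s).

Write h(s) = as^3 + bs^2 + cs + d. Substituting each data point gives a linear system:
  125a + 25b + 5c + d = 350
  512a + 64b + 8c + d = 1475
  1000a + 100b + 10c + d = 2905
  1331a + 121b + 11c + d = 3878
Solving the system yields a = 3, b = -1, c = 1, d = -5.
So h(s) = 3s^3 - s^2 + s - 5.
The leading coefficient is 3.

3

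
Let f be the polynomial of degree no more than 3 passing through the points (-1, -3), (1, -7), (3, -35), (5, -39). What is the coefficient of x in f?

Write f(x) = ax^3 + bx^2 + cx + d. Substituting each data point gives a linear system:
  -a + b - c + d = -3
  a + b + c + d = -7
  27a + 9b + 3c + d = -35
  125a + 25b + 5c + d = -39
Solving the system yields a = 1, b = -6, c = -3, d = 1.
So f(x) = x^3 - 6x^2 - 3x + 1.
The coefficient of x is -3.

-3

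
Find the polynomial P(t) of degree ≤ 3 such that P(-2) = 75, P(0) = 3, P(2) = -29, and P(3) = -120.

Using the Lagrange interpolation formula with nodes -2, 0, 2, 3:
  L_0(t) = t(t - 2)(t - 3) / -40
  L_1(t) = (t + 2)(t - 2)(t - 3) / 12
  L_2(t) = (t + 2)t(t - 3) / -8
  L_3(t) = (t + 2)t(t - 2) / 15
Then P(t) = 75·L_0(t) + 3·L_1(t) - 29·L_2(t) - 120·L_3(t).
Expanding and collecting terms gives P(t) = -6t^3 + 5t^2 - 2t + 3.
Check: P(3) = -120. ✓

P(t) = -6t^3 + 5t^2 - 2t + 3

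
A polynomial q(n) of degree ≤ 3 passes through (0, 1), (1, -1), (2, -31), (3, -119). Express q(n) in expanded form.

Write q(n) = an^3 + bn^2 + cn + d. Substituting each data point gives a linear system:
  d = 1
  a + b + c + d = -1
  8a + 4b + 2c + d = -31
  27a + 9b + 3c + d = -119
Solving the system yields a = -5, b = 1, c = 2, d = 1.
So q(n) = -5n^3 + n^2 + 2n + 1.
Check: q(1) = -1. ✓

q(n) = -5n^3 + n^2 + 2n + 1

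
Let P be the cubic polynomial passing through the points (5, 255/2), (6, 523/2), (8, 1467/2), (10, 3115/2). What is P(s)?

Write P(s) = as^3 + bs^2 + cs + d. Substituting each data point gives a linear system:
  125a + 25b + 5c + d = 255/2
  216a + 36b + 6c + d = 523/2
  512a + 64b + 8c + d = 1467/2
  1000a + 100b + 10c + d = 3115/2
Solving the system yields a = 2, b = -4, c = -4, d = -5/2.
So P(s) = 2s³ - 4s² - 4s - 5/2.
Check: P(8) = 1467/2. ✓

P(s) = 2s^3 - 4s^2 - 4s - 5/2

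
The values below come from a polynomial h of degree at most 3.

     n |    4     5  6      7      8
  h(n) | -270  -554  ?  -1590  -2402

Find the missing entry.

-984

On equispaced nodes a degree-3 polynomial has vanishing fourth forward difference, so
  h(4) - 4·h(5) + 6·h(6) - 4·h(7) + h(8) = 0.
Substituting the known values and solving for h(6):
  6·h(6) = -5904
  h(6) = -984.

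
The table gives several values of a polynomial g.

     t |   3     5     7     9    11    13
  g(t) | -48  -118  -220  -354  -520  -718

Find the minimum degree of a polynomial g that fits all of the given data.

2

Forward differences of the values at t = 3, 5, 7, 9, 11, 13:
  g  : -48  -118  -220  -354  -520  -718
  Δ  : -70  -102  -134  -166  -198
  Δ^2: -32  -32  -32  -32
  Δ^3: 0  0  0
  Δ^4: 0  0
  Δ^5: 0
The second differences are constant (-32) and nonzero, while all higher differences vanish, so the minimal degree is 2.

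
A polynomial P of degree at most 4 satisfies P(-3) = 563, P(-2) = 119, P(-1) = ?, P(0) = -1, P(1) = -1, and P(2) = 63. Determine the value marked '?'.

9

On equispaced nodes a degree-4 polynomial has vanishing fifth forward difference, so
  - P(-3) + 5·P(-2) - 10·P(-1) + 10·P(0) - 5·P(1) + P(2) = 0.
Substituting the known values and solving for P(-1):
  -10·P(-1) = -90
  P(-1) = 9.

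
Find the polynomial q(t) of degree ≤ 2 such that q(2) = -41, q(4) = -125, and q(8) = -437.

Using the Lagrange interpolation formula with nodes 2, 4, 8:
  L_0(t) = (t - 4)(t - 8) / 12
  L_1(t) = (t - 2)(t - 8) / -8
  L_2(t) = (t - 2)(t - 4) / 24
Then q(t) = -41·L_0(t) - 125·L_1(t) - 437·L_2(t).
Expanding and collecting terms gives q(t) = -6t² - 6t - 5.
Check: q(8) = -437. ✓

q(t) = -6t^2 - 6t - 5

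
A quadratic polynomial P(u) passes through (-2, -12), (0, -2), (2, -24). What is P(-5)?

-87

Write P(u) = au^2 + bu + c. Substituting each data point gives a linear system:
  4a - 2b + c = -12
  c = -2
  4a + 2b + c = -24
Solving the system yields a = -4, b = -3, c = -2.
So P(u) = -4u^2 - 3u - 2.
Then P(-5) = -87.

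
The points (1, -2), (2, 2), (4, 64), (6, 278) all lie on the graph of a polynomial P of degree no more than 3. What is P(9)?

Write P(s) = as^3 + bs^2 + cs + d. Substituting each data point gives a linear system:
  a + b + c + d = -2
  8a + 4b + 2c + d = 2
  64a + 16b + 4c + d = 64
  216a + 36b + 6c + d = 278
Solving the system yields a = 2, b = -5, c = 5, d = -4.
So P(s) = 2s³ - 5s² + 5s - 4.
Then P(9) = 1094.

1094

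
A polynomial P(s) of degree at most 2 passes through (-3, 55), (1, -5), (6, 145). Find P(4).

55

Write P(s) = as^2 + bs + c. Substituting each data point gives a linear system:
  9a - 3b + c = 55
  a + b + c = -5
  36a + 6b + c = 145
Solving the system yields a = 5, b = -5, c = -5.
So P(s) = 5s^2 - 5s - 5.
Then P(4) = 55.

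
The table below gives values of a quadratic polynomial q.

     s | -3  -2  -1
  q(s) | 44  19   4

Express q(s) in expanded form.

Write q(s) = as^2 + bs + c. Substituting each data point gives a linear system:
  9a - 3b + c = 44
  4a - 2b + c = 19
  a - b + c = 4
Solving the system yields a = 5, b = 0, c = -1.
So q(s) = 5s^2 - 1.
Check: q(-1) = 4. ✓

q(s) = 5s^2 - 1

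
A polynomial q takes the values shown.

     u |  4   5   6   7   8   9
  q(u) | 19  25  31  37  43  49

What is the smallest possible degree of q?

1

Forward differences of the values at u = 4, 5, 6, 7, 8, 9:
  q  : 19  25  31  37  43  49
  Δ  : 6  6  6  6  6
  Δ^2: 0  0  0  0
  Δ^3: 0  0  0
  Δ^4: 0  0
  Δ^5: 0
The first differences are constant (6) and nonzero, while all higher differences vanish, so the minimal degree is 1.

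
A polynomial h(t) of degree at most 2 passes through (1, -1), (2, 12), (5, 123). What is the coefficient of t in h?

Write h(t) = at^2 + bt + c. Substituting each data point gives a linear system:
  a + b + c = -1
  4a + 2b + c = 12
  25a + 5b + c = 123
Solving the system yields a = 6, b = -5, c = -2.
So h(t) = 6t² - 5t - 2.
The coefficient of t is -5.

-5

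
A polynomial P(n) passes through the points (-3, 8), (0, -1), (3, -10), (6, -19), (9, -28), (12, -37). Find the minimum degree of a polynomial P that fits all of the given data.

1

Forward differences of the values at n = -3, 0, 3, 6, 9, 12:
  P  : 8  -1  -10  -19  -28  -37
  Δ  : -9  -9  -9  -9  -9
  Δ^2: 0  0  0  0
  Δ^3: 0  0  0
  Δ^4: 0  0
  Δ^5: 0
The first differences are constant (-9) and nonzero, while all higher differences vanish, so the minimal degree is 1.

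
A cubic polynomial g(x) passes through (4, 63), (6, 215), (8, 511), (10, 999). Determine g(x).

Write g(x) = ax^3 + bx^2 + cx + d. Substituting each data point gives a linear system:
  64a + 16b + 4c + d = 63
  216a + 36b + 6c + d = 215
  512a + 64b + 8c + d = 511
  1000a + 100b + 10c + d = 999
Solving the system yields a = 1, b = 0, c = 0, d = -1.
So g(x) = x^3 - 1.
Check: g(6) = 215. ✓

g(x) = x^3 - 1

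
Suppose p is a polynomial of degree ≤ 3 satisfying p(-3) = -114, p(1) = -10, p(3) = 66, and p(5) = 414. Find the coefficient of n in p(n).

-6

Write p(n) = an^3 + bn^2 + cn + d. Substituting each data point gives a linear system:
  -27a + 9b - 3c + d = -114
  a + b + c + d = -10
  27a + 9b + 3c + d = 66
  125a + 25b + 5c + d = 414
Solving the system yields a = 4, b = -2, c = -6, d = -6.
So p(n) = 4n^3 - 2n^2 - 6n - 6.
The coefficient of n is -6.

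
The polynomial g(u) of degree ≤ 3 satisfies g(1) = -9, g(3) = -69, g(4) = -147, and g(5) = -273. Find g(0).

-3

Write g(u) = au^3 + bu^2 + cu + d. Substituting each data point gives a linear system:
  a + b + c + d = -9
  27a + 9b + 3c + d = -69
  64a + 16b + 4c + d = -147
  125a + 25b + 5c + d = -273
Solving the system yields a = -2, b = 0, c = -4, d = -3.
So g(u) = -2u³ - 4u - 3.
Then g(0) = -3.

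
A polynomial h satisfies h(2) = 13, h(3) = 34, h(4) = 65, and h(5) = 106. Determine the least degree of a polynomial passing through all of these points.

Forward differences of the values at n = 2, 3, 4, 5:
  h  : 13  34  65  106
  Δ  : 21  31  41
  Δ^2: 10  10
  Δ^3: 0
The second differences are constant (10) and nonzero, while all higher differences vanish, so the minimal degree is 2.

2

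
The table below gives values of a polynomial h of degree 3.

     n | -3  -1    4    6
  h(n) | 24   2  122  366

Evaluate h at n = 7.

Write h(n) = an^3 + bn^2 + cn + d. Substituting each data point gives a linear system:
  -27a + 9b - 3c + d = 24
  -a + b - c + d = 2
  64a + 16b + 4c + d = 122
  216a + 36b + 6c + d = 366
Solving the system yields a = 1, b = 5, c = -4, d = -6.
So h(n) = n³ + 5n² - 4n - 6.
Then h(7) = 554.

554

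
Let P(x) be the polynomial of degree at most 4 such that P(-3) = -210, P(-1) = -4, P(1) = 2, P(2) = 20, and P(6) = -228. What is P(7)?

Using the Lagrange interpolation formula with nodes -3, -1, 1, 2, 6:
  L_0(x) = (x + 1)(x - 1)(x - 2)(x - 6) / 360
  L_1(x) = (x + 3)(x - 1)(x - 2)(x - 6) / -84
  L_2(x) = (x + 3)(x + 1)(x - 2)(x - 6) / 40
  L_3(x) = (x + 3)(x + 1)(x - 1)(x - 6) / -60
  L_4(x) = (x + 3)(x + 1)(x - 1)(x - 2) / 1260
Then P(x) = -210·L_0(x) - 4·L_1(x) + 2·L_2(x) + 20·L_3(x) - 228·L_4(x).
Expanding and collecting terms gives P(x) = -x⁴ + 5x³ - 2x.
Evaluating at x = 7: P(7) = -700.

-700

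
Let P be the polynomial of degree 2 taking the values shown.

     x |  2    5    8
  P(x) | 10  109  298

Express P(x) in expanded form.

P(x) = 5x^2 - 2x - 6

Using the Lagrange interpolation formula with nodes 2, 5, 8:
  L_0(x) = (x - 5)(x - 8) / 18
  L_1(x) = (x - 2)(x - 8) / -9
  L_2(x) = (x - 2)(x - 5) / 18
Then P(x) = 10·L_0(x) + 109·L_1(x) + 298·L_2(x).
Expanding and collecting terms gives P(x) = 5x^2 - 2x - 6.
Check: P(5) = 109. ✓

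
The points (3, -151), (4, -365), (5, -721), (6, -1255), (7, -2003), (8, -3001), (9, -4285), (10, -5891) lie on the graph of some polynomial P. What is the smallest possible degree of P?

3

Forward differences of the values at t = 3, 4, 5, 6, 7, 8, 9, 10:
  P  : -151  -365  -721  -1255  -2003  -3001  -4285  -5891
  Δ  : -214  -356  -534  -748  -998  -1284  -1606
  Δ^2: -142  -178  -214  -250  -286  -322
  Δ^3: -36  -36  -36  -36  -36
  Δ^4: 0  0  0  0
  Δ^5: 0  0  0
  Δ^6: 0  0
  Δ^7: 0
The third differences are constant (-36) and nonzero, while all higher differences vanish, so the minimal degree is 3.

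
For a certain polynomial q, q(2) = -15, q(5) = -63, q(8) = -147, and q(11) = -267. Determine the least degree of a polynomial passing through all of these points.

2

Forward differences of the values at x = 2, 5, 8, 11:
  q  : -15  -63  -147  -267
  Δ  : -48  -84  -120
  Δ^2: -36  -36
  Δ^3: 0
The second differences are constant (-36) and nonzero, while all higher differences vanish, so the minimal degree is 2.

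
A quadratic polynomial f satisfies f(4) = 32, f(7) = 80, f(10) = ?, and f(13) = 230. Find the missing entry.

On equispaced nodes a degree-2 polynomial has vanishing third forward difference, so
  - f(4) + 3·f(7) - 3·f(10) + f(13) = 0.
Substituting the known values and solving for f(10):
  -3·f(10) = -438
  f(10) = 146.

146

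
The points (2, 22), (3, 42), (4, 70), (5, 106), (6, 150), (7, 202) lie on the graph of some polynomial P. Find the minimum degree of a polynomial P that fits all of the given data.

Forward differences of the values at x = 2, 3, 4, 5, 6, 7:
  P  : 22  42  70  106  150  202
  Δ  : 20  28  36  44  52
  Δ^2: 8  8  8  8
  Δ^3: 0  0  0
  Δ^4: 0  0
  Δ^5: 0
The second differences are constant (8) and nonzero, while all higher differences vanish, so the minimal degree is 2.

2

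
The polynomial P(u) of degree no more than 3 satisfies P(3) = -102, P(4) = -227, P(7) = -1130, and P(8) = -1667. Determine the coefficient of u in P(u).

0

Write P(u) = au^3 + bu^2 + cu + d. Substituting each data point gives a linear system:
  27a + 9b + 3c + d = -102
  64a + 16b + 4c + d = -227
  343a + 49b + 7c + d = -1130
  512a + 64b + 8c + d = -1667
Solving the system yields a = -3, b = -2, c = 0, d = -3.
So P(u) = -3u³ - 2u² - 3.
The coefficient of u is 0.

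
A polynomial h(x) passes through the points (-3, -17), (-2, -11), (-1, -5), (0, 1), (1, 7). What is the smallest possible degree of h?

1

Forward differences of the values at x = -3, -2, -1, 0, 1:
  h  : -17  -11  -5  1  7
  Δ  : 6  6  6  6
  Δ^2: 0  0  0
  Δ^3: 0  0
  Δ^4: 0
The first differences are constant (6) and nonzero, while all higher differences vanish, so the minimal degree is 1.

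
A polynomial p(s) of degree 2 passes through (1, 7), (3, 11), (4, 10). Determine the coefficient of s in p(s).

6

Write p(s) = as^2 + bs + c. Substituting each data point gives a linear system:
  a + b + c = 7
  9a + 3b + c = 11
  16a + 4b + c = 10
Solving the system yields a = -1, b = 6, c = 2.
So p(s) = -s² + 6s + 2.
The coefficient of s is 6.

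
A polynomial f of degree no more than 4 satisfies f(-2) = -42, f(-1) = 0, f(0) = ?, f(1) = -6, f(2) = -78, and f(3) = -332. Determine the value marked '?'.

4

On equispaced nodes a degree-4 polynomial has vanishing fifth forward difference, so
  - f(-2) + 5·f(-1) - 10·f(0) + 10·f(1) - 5·f(2) + f(3) = 0.
Substituting the known values and solving for f(0):
  -10·f(0) = -40
  f(0) = 4.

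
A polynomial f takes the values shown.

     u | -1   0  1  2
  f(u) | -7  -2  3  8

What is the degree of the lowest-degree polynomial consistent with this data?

1

Forward differences of the values at u = -1, 0, 1, 2:
  f  : -7  -2  3  8
  Δ  : 5  5  5
  Δ^2: 0  0
  Δ^3: 0
The first differences are constant (5) and nonzero, while all higher differences vanish, so the minimal degree is 1.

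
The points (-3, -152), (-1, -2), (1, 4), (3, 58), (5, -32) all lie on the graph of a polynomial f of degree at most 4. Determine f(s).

Write f(s) = as^4 + bs^3 + cs^2 + ds + e. Substituting each data point gives a linear system:
  81a - 27b + 9c - 3d + e = -152
  a - b + c - d + e = -2
  a + b + c + d + e = 4
  81a + 27b + 9c + 3d + e = 58
  625a + 125b + 25c + 5d + e = -32
Solving the system yields a = -1, b = 4, c = 4, d = -1, e = -2.
So f(s) = -s⁴ + 4s³ + 4s² - s - 2.
Check: f(3) = 58. ✓

f(s) = -s^4 + 4s^3 + 4s^2 - s - 2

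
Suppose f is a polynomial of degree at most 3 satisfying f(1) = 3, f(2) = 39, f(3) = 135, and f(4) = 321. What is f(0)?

Forward differences of the values at s = 1, 2, 3, 4:
  f  : 3  39  135  321
  Δ  : 36  96  186
  Δ^2: 60  90
  Δ^3: 30
The third differences are constant, confirming degree 3.
Interpolating (Newton forward form) and evaluating at s = 0 gives f(0) = -3.

-3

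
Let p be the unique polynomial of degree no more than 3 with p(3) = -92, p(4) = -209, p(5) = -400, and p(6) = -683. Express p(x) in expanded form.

p(x) = -3x^3 - x^2 + x - 5

Using the Lagrange interpolation formula with nodes 3, 4, 5, 6:
  L_0(x) = (x - 4)(x - 5)(x - 6) / -6
  L_1(x) = (x - 3)(x - 5)(x - 6) / 2
  L_2(x) = (x - 3)(x - 4)(x - 6) / -2
  L_3(x) = (x - 3)(x - 4)(x - 5) / 6
Then p(x) = -92·L_0(x) - 209·L_1(x) - 400·L_2(x) - 683·L_3(x).
Expanding and collecting terms gives p(x) = -3x^3 - x^2 + x - 5.
Check: p(3) = -92. ✓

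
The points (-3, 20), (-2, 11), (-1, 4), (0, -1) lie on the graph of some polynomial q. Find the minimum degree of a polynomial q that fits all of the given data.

Forward differences of the values at u = -3, -2, -1, 0:
  q  : 20  11  4  -1
  Δ  : -9  -7  -5
  Δ^2: 2  2
  Δ^3: 0
The second differences are constant (2) and nonzero, while all higher differences vanish, so the minimal degree is 2.

2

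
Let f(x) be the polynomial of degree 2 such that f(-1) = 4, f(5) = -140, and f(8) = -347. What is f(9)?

-436

Write f(x) = ax^2 + bx + c. Substituting each data point gives a linear system:
  a - b + c = 4
  25a + 5b + c = -140
  64a + 8b + c = -347
Solving the system yields a = -5, b = -4, c = 5.
So f(x) = -5x² - 4x + 5.
Then f(9) = -436.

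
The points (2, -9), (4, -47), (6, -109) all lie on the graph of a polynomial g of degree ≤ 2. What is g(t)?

Using the Lagrange interpolation formula with nodes 2, 4, 6:
  L_0(t) = (t - 4)(t - 6) / 8
  L_1(t) = (t - 2)(t - 6) / -4
  L_2(t) = (t - 2)(t - 4) / 8
Then g(t) = -9·L_0(t) - 47·L_1(t) - 109·L_2(t).
Expanding and collecting terms gives g(t) = -3t^2 - t + 5.
Check: g(4) = -47. ✓

g(t) = -3t^2 - t + 5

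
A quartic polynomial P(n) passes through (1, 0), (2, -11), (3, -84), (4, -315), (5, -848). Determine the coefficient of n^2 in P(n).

Write P(n) = an^4 + bn^3 + cn^2 + dn + e. Substituting each data point gives a linear system:
  a + b + c + d + e = 0
  16a + 8b + 4c + 2d + e = -11
  81a + 27b + 9c + 3d + e = -84
  256a + 64b + 16c + 4d + e = -315
  625a + 125b + 25c + 5d + e = -848
Solving the system yields a = -2, b = 4, c = -5, d = 6, e = -3.
So P(n) = -2n⁴ + 4n³ - 5n² + 6n - 3.
The coefficient of n^2 is -5.

-5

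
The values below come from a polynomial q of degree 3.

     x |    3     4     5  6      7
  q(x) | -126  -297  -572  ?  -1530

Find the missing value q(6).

On equispaced nodes a degree-3 polynomial has vanishing fourth forward difference, so
  q(3) - 4·q(4) + 6·q(5) - 4·q(6) + q(7) = 0.
Substituting the known values and solving for q(6):
  -4·q(6) = 3900
  q(6) = -975.

-975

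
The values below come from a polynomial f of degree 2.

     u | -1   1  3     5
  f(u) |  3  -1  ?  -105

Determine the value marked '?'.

The 3 known points determine the degree-2 polynomial uniquely.
Write f(u) = au^2 + bu + c. Substituting each data point gives a linear system:
  a - b + c = 3
  a + b + c = -1
  25a + 5b + c = -105
Solving the system yields a = -4, b = -2, c = 5.
So f(u) = -4u^2 - 2u + 5.
Then f(3) = -37.

-37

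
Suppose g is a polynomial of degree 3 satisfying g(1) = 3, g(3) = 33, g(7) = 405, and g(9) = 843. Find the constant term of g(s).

Write g(s) = as^3 + bs^2 + cs + d. Substituting each data point gives a linear system:
  a + b + c + d = 3
  27a + 9b + 3c + d = 33
  343a + 49b + 7c + d = 405
  729a + 81b + 9c + d = 843
Solving the system yields a = 1, b = 2, c = -6, d = 6.
So g(s) = s^3 + 2s^2 - 6s + 6.
The constant term is 6.

6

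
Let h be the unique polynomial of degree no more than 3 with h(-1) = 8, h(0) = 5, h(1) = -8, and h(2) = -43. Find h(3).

Forward differences of the values at n = -1, 0, 1, 2:
  h  : 8  5  -8  -43
  Δ  : -3  -13  -35
  Δ^2: -10  -22
  Δ^3: -12
The third differences are constant, confirming degree 3.
Interpolating (Newton forward form) and evaluating at n = 3 gives h(3) = -112.

-112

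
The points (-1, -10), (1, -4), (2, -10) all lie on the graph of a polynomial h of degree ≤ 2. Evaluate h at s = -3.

-40

Write h(s) = as^2 + bs + c. Substituting each data point gives a linear system:
  a - b + c = -10
  a + b + c = -4
  4a + 2b + c = -10
Solving the system yields a = -3, b = 3, c = -4.
So h(s) = -3s^2 + 3s - 4.
Then h(-3) = -40.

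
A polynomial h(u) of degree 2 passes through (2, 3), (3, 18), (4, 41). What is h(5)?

72

Using the Lagrange interpolation formula with nodes 2, 3, 4:
  L_0(u) = (u - 3)(u - 4) / 2
  L_1(u) = (u - 2)(u - 4) / -1
  L_2(u) = (u - 2)(u - 3) / 2
Then h(u) = 3·L_0(u) + 18·L_1(u) + 41·L_2(u).
Expanding and collecting terms gives h(u) = 4u² - 5u - 3.
Evaluating at u = 5: h(5) = 72.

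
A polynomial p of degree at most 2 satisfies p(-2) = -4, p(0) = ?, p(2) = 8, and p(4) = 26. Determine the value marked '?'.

-2

On equispaced nodes a degree-2 polynomial has vanishing third forward difference, so
  - p(-2) + 3·p(0) - 3·p(2) + p(4) = 0.
Substituting the known values and solving for p(0):
  3·p(0) = -6
  p(0) = -2.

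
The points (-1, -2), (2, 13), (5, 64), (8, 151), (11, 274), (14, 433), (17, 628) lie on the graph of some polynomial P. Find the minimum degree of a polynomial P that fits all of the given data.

2

Forward differences of the values at u = -1, 2, 5, 8, 11, 14, 17:
  P  : -2  13  64  151  274  433  628
  Δ  : 15  51  87  123  159  195
  Δ^2: 36  36  36  36  36
  Δ^3: 0  0  0  0
  Δ^4: 0  0  0
  Δ^5: 0  0
  Δ^6: 0
The second differences are constant (36) and nonzero, while all higher differences vanish, so the minimal degree is 2.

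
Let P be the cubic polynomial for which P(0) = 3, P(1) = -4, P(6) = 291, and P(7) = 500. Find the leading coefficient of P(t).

Write P(t) = at^3 + bt^2 + ct + d. Substituting each data point gives a linear system:
  d = 3
  a + b + c + d = -4
  216a + 36b + 6c + d = 291
  343a + 49b + 7c + d = 500
Solving the system yields a = 2, b = -3, c = -6, d = 3.
So P(t) = 2t^3 - 3t^2 - 6t + 3.
The leading coefficient is 2.

2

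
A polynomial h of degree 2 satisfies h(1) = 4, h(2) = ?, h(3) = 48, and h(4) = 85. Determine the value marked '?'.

On equispaced nodes a degree-2 polynomial has vanishing third forward difference, so
  - h(1) + 3·h(2) - 3·h(3) + h(4) = 0.
Substituting the known values and solving for h(2):
  3·h(2) = 63
  h(2) = 21.

21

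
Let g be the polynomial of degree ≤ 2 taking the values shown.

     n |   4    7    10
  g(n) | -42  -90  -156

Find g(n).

g(n) = -n^2 - 5n - 6

Write g(n) = an^2 + bn + c. Substituting each data point gives a linear system:
  16a + 4b + c = -42
  49a + 7b + c = -90
  100a + 10b + c = -156
Solving the system yields a = -1, b = -5, c = -6.
So g(n) = -n^2 - 5n - 6.
Check: g(4) = -42. ✓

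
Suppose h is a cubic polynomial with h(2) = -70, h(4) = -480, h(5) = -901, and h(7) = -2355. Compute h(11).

-8719

Using the Lagrange interpolation formula with nodes 2, 4, 5, 7:
  L_0(t) = (t - 4)(t - 5)(t - 7) / -30
  L_1(t) = (t - 2)(t - 5)(t - 7) / 6
  L_2(t) = (t - 2)(t - 4)(t - 7) / -6
  L_3(t) = (t - 2)(t - 4)(t - 5) / 30
Then h(t) = -70·L_0(t) - 480·L_1(t) - 901·L_2(t) - 2355·L_3(t).
Expanding and collecting terms gives h(t) = -6t^3 - 6t^2 - t + 4.
Evaluating at t = 11: h(11) = -8719.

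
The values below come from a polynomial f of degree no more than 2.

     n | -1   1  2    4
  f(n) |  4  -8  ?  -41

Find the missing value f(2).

-17

The 3 known points determine the degree-2 polynomial uniquely.
Write f(n) = an^2 + bn + c. Substituting each data point gives a linear system:
  a - b + c = 4
  a + b + c = -8
  16a + 4b + c = -41
Solving the system yields a = -1, b = -6, c = -1.
So f(n) = -n^2 - 6n - 1.
Then f(2) = -17.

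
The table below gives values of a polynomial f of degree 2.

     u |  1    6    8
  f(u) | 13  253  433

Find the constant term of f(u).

1

Write f(u) = au^2 + bu + c. Substituting each data point gives a linear system:
  a + b + c = 13
  36a + 6b + c = 253
  64a + 8b + c = 433
Solving the system yields a = 6, b = 6, c = 1.
So f(u) = 6u^2 + 6u + 1.
The constant term is 1.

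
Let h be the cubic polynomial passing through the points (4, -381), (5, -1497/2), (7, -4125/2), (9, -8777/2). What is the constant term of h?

Write h(t) = at^3 + bt^2 + ct + d. Substituting each data point gives a linear system:
  64a + 16b + 4c + d = -381
  125a + 25b + 5c + d = -1497/2
  343a + 49b + 7c + d = -4125/2
  729a + 81b + 9c + d = -8777/2
Solving the system yields a = -6, b = -1/2, c = 3, d = -1.
So h(t) = -6t^3 - (1/2)t^2 + 3t - 1.
The constant term is -1.

-1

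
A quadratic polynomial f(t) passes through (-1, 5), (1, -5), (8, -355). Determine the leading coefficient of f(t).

-5

Write f(t) = at^2 + bt + c. Substituting each data point gives a linear system:
  a - b + c = 5
  a + b + c = -5
  64a + 8b + c = -355
Solving the system yields a = -5, b = -5, c = 5.
So f(t) = -5t^2 - 5t + 5.
The leading coefficient is -5.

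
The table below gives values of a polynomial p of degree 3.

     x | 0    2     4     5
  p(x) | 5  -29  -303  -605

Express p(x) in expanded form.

Write p(x) = ax^3 + bx^2 + cx + d. Substituting each data point gives a linear system:
  d = 5
  8a + 4b + 2c + d = -29
  64a + 16b + 4c + d = -303
  125a + 25b + 5c + d = -605
Solving the system yields a = -5, b = 0, c = 3, d = 5.
So p(x) = -5x^3 + 3x + 5.
Check: p(4) = -303. ✓

p(x) = -5x^3 + 3x + 5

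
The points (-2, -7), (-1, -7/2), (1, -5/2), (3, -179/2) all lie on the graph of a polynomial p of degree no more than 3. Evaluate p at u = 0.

Write p(u) = au^3 + bu^2 + cu + d. Substituting each data point gives a linear system:
  -8a + 4b - 2c + d = -7
  -a + b - c + d = -7/2
  a + b + c + d = -5/2
  27a + 9b + 3c + d = -179/2
Solving the system yields a = -2, b = -5, c = 5/2, d = 2.
So p(u) = -2u^3 - 5u^2 + (5/2)u + 2.
Then p(0) = 2.

2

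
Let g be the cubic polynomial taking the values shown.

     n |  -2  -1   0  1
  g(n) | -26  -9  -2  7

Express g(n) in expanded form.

g(n) = 2n^3 + n^2 + 6n - 2

Using the Lagrange interpolation formula with nodes -2, -1, 0, 1:
  L_0(n) = (n + 1)n(n - 1) / -6
  L_1(n) = (n + 2)n(n - 1) / 2
  L_2(n) = (n + 2)(n + 1)(n - 1) / -2
  L_3(n) = (n + 2)(n + 1)n / 6
Then g(n) = -26·L_0(n) - 9·L_1(n) - 2·L_2(n) + 7·L_3(n).
Expanding and collecting terms gives g(n) = 2n^3 + n^2 + 6n - 2.
Check: g(1) = 7. ✓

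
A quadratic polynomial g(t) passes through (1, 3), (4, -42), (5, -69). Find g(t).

Write g(t) = at^2 + bt + c. Substituting each data point gives a linear system:
  a + b + c = 3
  16a + 4b + c = -42
  25a + 5b + c = -69
Solving the system yields a = -3, b = 0, c = 6.
So g(t) = -3t^2 + 6.
Check: g(5) = -69. ✓

g(t) = -3t^2 + 6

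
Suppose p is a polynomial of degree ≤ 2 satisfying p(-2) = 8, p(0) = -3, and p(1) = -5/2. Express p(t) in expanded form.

p(t) = 2t^2 - (3/2)t - 3

Using the Lagrange interpolation formula with nodes -2, 0, 1:
  L_0(t) = t(t - 1) / 6
  L_1(t) = (t + 2)(t - 1) / -2
  L_2(t) = (t + 2)t / 3
Then p(t) = 8·L_0(t) - 3·L_1(t) - 5/2·L_2(t).
Expanding and collecting terms gives p(t) = 2t^2 - (3/2)t - 3.
Check: p(1) = -5/2. ✓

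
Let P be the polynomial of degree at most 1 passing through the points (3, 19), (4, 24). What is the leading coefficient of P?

5

Write P(x) = ax + b. Substituting each data point gives a linear system:
  3a + b = 19
  4a + b = 24
Solving the system yields a = 5, b = 4.
So P(x) = 5x + 4.
The leading coefficient is 5.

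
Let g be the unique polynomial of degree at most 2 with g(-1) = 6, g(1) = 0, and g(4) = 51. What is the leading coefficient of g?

Write g(x) = ax^2 + bx + c. Substituting each data point gives a linear system:
  a - b + c = 6
  a + b + c = 0
  16a + 4b + c = 51
Solving the system yields a = 4, b = -3, c = -1.
So g(x) = 4x² - 3x - 1.
The leading coefficient is 4.

4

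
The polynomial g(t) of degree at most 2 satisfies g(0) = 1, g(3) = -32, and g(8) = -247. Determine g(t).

g(t) = -4t^2 + t + 1

Using the Lagrange interpolation formula with nodes 0, 3, 8:
  L_0(t) = (t - 3)(t - 8) / 24
  L_1(t) = t(t - 8) / -15
  L_2(t) = t(t - 3) / 40
Then g(t) = 1·L_0(t) - 32·L_1(t) - 247·L_2(t).
Expanding and collecting terms gives g(t) = -4t² + t + 1.
Check: g(0) = 1. ✓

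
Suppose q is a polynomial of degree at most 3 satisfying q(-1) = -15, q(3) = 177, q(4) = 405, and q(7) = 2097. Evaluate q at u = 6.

Write q(u) = au^3 + bu^2 + cu + d. Substituting each data point gives a linear system:
  -a + b - c + d = -15
  27a + 9b + 3c + d = 177
  64a + 16b + 4c + d = 405
  343a + 49b + 7c + d = 2097
Solving the system yields a = 6, b = 0, c = 6, d = -3.
So q(u) = 6u³ + 6u - 3.
Then q(6) = 1329.

1329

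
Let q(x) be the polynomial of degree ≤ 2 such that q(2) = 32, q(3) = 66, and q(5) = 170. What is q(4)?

112

Using the Lagrange interpolation formula with nodes 2, 3, 5:
  L_0(x) = (x - 3)(x - 5) / 3
  L_1(x) = (x - 2)(x - 5) / -2
  L_2(x) = (x - 2)(x - 3) / 6
Then q(x) = 32·L_0(x) + 66·L_1(x) + 170·L_2(x).
Expanding and collecting terms gives q(x) = 6x^2 + 4x.
Evaluating at x = 4: q(4) = 112.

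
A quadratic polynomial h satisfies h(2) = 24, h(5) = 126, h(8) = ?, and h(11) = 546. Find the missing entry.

On equispaced nodes a degree-2 polynomial has vanishing third forward difference, so
  - h(2) + 3·h(5) - 3·h(8) + h(11) = 0.
Substituting the known values and solving for h(8):
  -3·h(8) = -900
  h(8) = 300.

300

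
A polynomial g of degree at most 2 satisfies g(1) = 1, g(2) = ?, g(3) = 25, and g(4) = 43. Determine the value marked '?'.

On equispaced nodes a degree-2 polynomial has vanishing third forward difference, so
  - g(1) + 3·g(2) - 3·g(3) + g(4) = 0.
Substituting the known values and solving for g(2):
  3·g(2) = 33
  g(2) = 11.

11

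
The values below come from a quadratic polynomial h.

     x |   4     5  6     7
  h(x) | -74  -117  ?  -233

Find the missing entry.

On equispaced nodes a degree-2 polynomial has vanishing third forward difference, so
  - h(4) + 3·h(5) - 3·h(6) + h(7) = 0.
Substituting the known values and solving for h(6):
  -3·h(6) = 510
  h(6) = -170.

-170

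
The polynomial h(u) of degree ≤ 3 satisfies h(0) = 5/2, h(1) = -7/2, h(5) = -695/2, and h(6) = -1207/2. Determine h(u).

h(u) = -3u^3 + 2u^2 - 5u + 5/2

Write h(u) = au^3 + bu^2 + cu + d. Substituting each data point gives a linear system:
  d = 5/2
  a + b + c + d = -7/2
  125a + 25b + 5c + d = -695/2
  216a + 36b + 6c + d = -1207/2
Solving the system yields a = -3, b = 2, c = -5, d = 5/2.
So h(u) = -3u^3 + 2u^2 - 5u + 5/2.
Check: h(5) = -695/2. ✓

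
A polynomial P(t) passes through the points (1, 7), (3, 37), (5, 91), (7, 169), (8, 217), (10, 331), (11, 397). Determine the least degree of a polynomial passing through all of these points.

Divided differences on the nodes 1, 3, 5, 7, 8, 10, 11:
  order 0: 7  37  91  169  217  331  397
  order 1: 15  27  39  48  57  66
  order 2: 3  3  3  3  3
  order 3: 0  0  0  0
  order 4: 0  0  0
  order 5: 0  0
  order 6: 0
The order-2 divided differences are all 3 (nonzero) and every higher order vanishes, so the data lies on a polynomial of degree exactly 2.

2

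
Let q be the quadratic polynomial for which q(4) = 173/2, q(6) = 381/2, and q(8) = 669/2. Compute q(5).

267/2

Forward differences of the values at x = 4, 6, 8:
  q  : 173/2  381/2  669/2
  Δ  : 104  144
  Δ^2: 40
The second differences are constant, confirming degree 2.
Interpolating (Newton forward form) and evaluating at x = 5 gives q(5) = 267/2.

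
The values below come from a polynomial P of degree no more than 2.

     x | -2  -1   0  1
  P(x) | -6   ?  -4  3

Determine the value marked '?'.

On equispaced nodes a degree-2 polynomial has vanishing third forward difference, so
  - P(-2) + 3·P(-1) - 3·P(0) + P(1) = 0.
Substituting the known values and solving for P(-1):
  3·P(-1) = -21
  P(-1) = -7.

-7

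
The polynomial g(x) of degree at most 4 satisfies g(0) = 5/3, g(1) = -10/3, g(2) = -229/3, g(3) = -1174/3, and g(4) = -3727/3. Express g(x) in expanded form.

Using the Lagrange interpolation formula with nodes 0, 1, 2, 3, 4:
  L_0(x) = (x - 1)(x - 2)(x - 3)(x - 4) / 24
  L_1(x) = x(x - 2)(x - 3)(x - 4) / -6
  L_2(x) = x(x - 1)(x - 3)(x - 4) / 4
  L_3(x) = x(x - 1)(x - 2)(x - 4) / -6
  L_4(x) = x(x - 1)(x - 2)(x - 3) / 24
Then g(x) = 5/3·L_0(x) - 10/3·L_1(x) - 229/3·L_2(x) - 1174/3·L_3(x) - 3727/3·L_4(x).
Expanding and collecting terms gives g(x) = -5x^4 + x^3 - 2x^2 + x + 5/3.
Check: g(1) = -10/3. ✓

g(x) = -5x^4 + x^3 - 2x^2 + x + 5/3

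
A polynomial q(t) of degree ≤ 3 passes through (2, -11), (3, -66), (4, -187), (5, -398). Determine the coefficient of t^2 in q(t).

Write q(t) = at^3 + bt^2 + ct + d. Substituting each data point gives a linear system:
  8a + 4b + 2c + d = -11
  27a + 9b + 3c + d = -66
  64a + 16b + 4c + d = -187
  125a + 25b + 5c + d = -398
Solving the system yields a = -4, b = 3, c = 6, d = -3.
So q(t) = -4t^3 + 3t^2 + 6t - 3.
The coefficient of t^2 is 3.

3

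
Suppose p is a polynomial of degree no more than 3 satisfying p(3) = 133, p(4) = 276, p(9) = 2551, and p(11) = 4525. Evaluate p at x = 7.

Using the Lagrange interpolation formula with nodes 3, 4, 9, 11:
  L_0(x) = (x - 4)(x - 9)(x - 11) / -48
  L_1(x) = (x - 3)(x - 9)(x - 11) / 35
  L_2(x) = (x - 3)(x - 4)(x - 11) / -60
  L_3(x) = (x - 3)(x - 4)(x - 9) / 112
Then p(x) = 133·L_0(x) + 276·L_1(x) + 2551·L_2(x) + 4525·L_3(x).
Expanding and collecting terms gives p(x) = 3x^3 + 4x^2 + 4x + 4.
Evaluating at x = 7: p(7) = 1257.

1257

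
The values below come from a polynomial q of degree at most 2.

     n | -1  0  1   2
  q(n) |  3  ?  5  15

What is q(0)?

1

The 3 known points determine the degree-2 polynomial uniquely.
Write q(n) = an^2 + bn + c. Substituting each data point gives a linear system:
  a - b + c = 3
  a + b + c = 5
  4a + 2b + c = 15
Solving the system yields a = 3, b = 1, c = 1.
So q(n) = 3n² + n + 1.
Then q(0) = 1.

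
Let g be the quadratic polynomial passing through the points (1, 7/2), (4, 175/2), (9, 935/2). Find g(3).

Write g(x) = ax^2 + bx + c. Substituting each data point gives a linear system:
  a + b + c = 7/2
  16a + 4b + c = 175/2
  81a + 9b + c = 935/2
Solving the system yields a = 6, b = -2, c = -1/2.
So g(x) = 6x^2 - 2x - 1/2.
Then g(3) = 95/2.

95/2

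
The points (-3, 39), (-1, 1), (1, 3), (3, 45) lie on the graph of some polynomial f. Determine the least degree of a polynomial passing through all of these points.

Forward differences of the values at u = -3, -1, 1, 3:
  f  : 39  1  3  45
  Δ  : -38  2  42
  Δ^2: 40  40
  Δ^3: 0
The second differences are constant (40) and nonzero, while all higher differences vanish, so the minimal degree is 2.

2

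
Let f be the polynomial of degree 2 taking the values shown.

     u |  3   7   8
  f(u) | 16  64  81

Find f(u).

f(u) = u^2 + 2u + 1

Write f(u) = au^2 + bu + c. Substituting each data point gives a linear system:
  9a + 3b + c = 16
  49a + 7b + c = 64
  64a + 8b + c = 81
Solving the system yields a = 1, b = 2, c = 1.
So f(u) = u^2 + 2u + 1.
Check: f(8) = 81. ✓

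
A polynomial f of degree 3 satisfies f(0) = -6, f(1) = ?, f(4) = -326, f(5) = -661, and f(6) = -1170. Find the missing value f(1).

-5

The 4 known points determine the degree-3 polynomial uniquely.
Write f(t) = at^3 + bt^2 + ct + d. Substituting each data point gives a linear system:
  d = -6
  64a + 16b + 4c + d = -326
  125a + 25b + 5c + d = -661
  216a + 36b + 6c + d = -1170
Solving the system yields a = -6, b = 3, c = 4, d = -6.
So f(t) = -6t³ + 3t² + 4t - 6.
Then f(1) = -5.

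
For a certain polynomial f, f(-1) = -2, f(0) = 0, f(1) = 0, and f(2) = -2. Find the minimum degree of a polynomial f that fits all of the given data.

2

Forward differences of the values at n = -1, 0, 1, 2:
  f  : -2  0  0  -2
  Δ  : 2  0  -2
  Δ^2: -2  -2
  Δ^3: 0
The second differences are constant (-2) and nonzero, while all higher differences vanish, so the minimal degree is 2.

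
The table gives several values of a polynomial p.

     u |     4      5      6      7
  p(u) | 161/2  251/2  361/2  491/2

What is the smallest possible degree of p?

Forward differences of the values at u = 4, 5, 6, 7:
  p  : 161/2  251/2  361/2  491/2
  Δ  : 45  55  65
  Δ^2: 10  10
  Δ^3: 0
The second differences are constant (10) and nonzero, while all higher differences vanish, so the minimal degree is 2.

2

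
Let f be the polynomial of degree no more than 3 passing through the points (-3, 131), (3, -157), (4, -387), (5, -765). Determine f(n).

f(n) = -6n^3 - 2n^2 + 6n + 5

Write f(n) = an^3 + bn^2 + cn + d. Substituting each data point gives a linear system:
  -27a + 9b - 3c + d = 131
  27a + 9b + 3c + d = -157
  64a + 16b + 4c + d = -387
  125a + 25b + 5c + d = -765
Solving the system yields a = -6, b = -2, c = 6, d = 5.
So f(n) = -6n³ - 2n² + 6n + 5.
Check: f(4) = -387. ✓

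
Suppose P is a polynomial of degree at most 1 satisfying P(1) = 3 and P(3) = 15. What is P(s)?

Using the Lagrange interpolation formula with nodes 1, 3:
  L_0(s) = (s - 3) / -2
  L_1(s) = (s - 1) / 2
Then P(s) = 3·L_0(s) + 15·L_1(s).
Expanding and collecting terms gives P(s) = 6s - 3.
Check: P(1) = 3. ✓

P(s) = 6s - 3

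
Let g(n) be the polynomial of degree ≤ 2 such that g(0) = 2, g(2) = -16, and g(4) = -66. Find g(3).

-37

Using the Lagrange interpolation formula with nodes 0, 2, 4:
  L_0(n) = (n - 2)(n - 4) / 8
  L_1(n) = n(n - 4) / -4
  L_2(n) = n(n - 2) / 8
Then g(n) = 2·L_0(n) - 16·L_1(n) - 66·L_2(n).
Expanding and collecting terms gives g(n) = -4n^2 - n + 2.
Evaluating at n = 3: g(3) = -37.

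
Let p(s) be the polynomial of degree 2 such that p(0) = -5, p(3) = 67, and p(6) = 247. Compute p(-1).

Forward differences of the values at s = 0, 3, 6:
  p  : -5  67  247
  Δ  : 72  180
  Δ^2: 108
The second differences are constant, confirming degree 2.
Interpolating (Newton forward form) and evaluating at s = -1 gives p(-1) = -5.

-5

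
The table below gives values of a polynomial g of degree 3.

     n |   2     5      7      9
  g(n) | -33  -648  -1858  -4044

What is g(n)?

g(n) = -6n^3 + 4n^2 + n - 3

Using the Lagrange interpolation formula with nodes 2, 5, 7, 9:
  L_0(n) = (n - 5)(n - 7)(n - 9) / -105
  L_1(n) = (n - 2)(n - 7)(n - 9) / 24
  L_2(n) = (n - 2)(n - 5)(n - 9) / -20
  L_3(n) = (n - 2)(n - 5)(n - 7) / 56
Then g(n) = -33·L_0(n) - 648·L_1(n) - 1858·L_2(n) - 4044·L_3(n).
Expanding and collecting terms gives g(n) = -6n^3 + 4n^2 + n - 3.
Check: g(2) = -33. ✓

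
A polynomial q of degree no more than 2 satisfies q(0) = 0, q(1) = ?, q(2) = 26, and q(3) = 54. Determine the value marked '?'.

8

The 3 known points determine the degree-2 polynomial uniquely.
Write q(u) = au^2 + bu + c. Substituting each data point gives a linear system:
  c = 0
  4a + 2b + c = 26
  9a + 3b + c = 54
Solving the system yields a = 5, b = 3, c = 0.
So q(u) = 5u^2 + 3u.
Then q(1) = 8.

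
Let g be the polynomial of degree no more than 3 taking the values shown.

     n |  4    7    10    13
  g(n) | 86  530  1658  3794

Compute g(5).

178

Write g(n) = an^3 + bn^2 + cn + d. Substituting each data point gives a linear system:
  64a + 16b + 4c + d = 86
  343a + 49b + 7c + d = 530
  1000a + 100b + 10c + d = 1658
  2197a + 169b + 13c + d = 3794
Solving the system yields a = 2, b = -4, c = 6, d = -2.
So g(n) = 2n^3 - 4n^2 + 6n - 2.
Then g(5) = 178.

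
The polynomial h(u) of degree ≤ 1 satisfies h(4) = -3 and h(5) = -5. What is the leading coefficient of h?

Write h(u) = au + b. Substituting each data point gives a linear system:
  4a + b = -3
  5a + b = -5
Solving the system yields a = -2, b = 5.
So h(u) = -2u + 5.
The leading coefficient is -2.

-2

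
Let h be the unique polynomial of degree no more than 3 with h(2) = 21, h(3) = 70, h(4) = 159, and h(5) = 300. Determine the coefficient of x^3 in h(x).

2

Write h(x) = ax^3 + bx^2 + cx + d. Substituting each data point gives a linear system:
  8a + 4b + 2c + d = 21
  27a + 9b + 3c + d = 70
  64a + 16b + 4c + d = 159
  125a + 25b + 5c + d = 300
Solving the system yields a = 2, b = 2, c = 1, d = -5.
So h(x) = 2x^3 + 2x^2 + x - 5.
The leading coefficient is 2.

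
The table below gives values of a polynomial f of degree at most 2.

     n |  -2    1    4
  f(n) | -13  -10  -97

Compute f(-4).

Using the Lagrange interpolation formula with nodes -2, 1, 4:
  L_0(n) = (n - 1)(n - 4) / 18
  L_1(n) = (n + 2)(n - 4) / -9
  L_2(n) = (n + 2)(n - 1) / 18
Then f(n) = -13·L_0(n) - 10·L_1(n) - 97·L_2(n).
Expanding and collecting terms gives f(n) = -5n^2 - 4n - 1.
Evaluating at n = -4: f(-4) = -65.

-65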